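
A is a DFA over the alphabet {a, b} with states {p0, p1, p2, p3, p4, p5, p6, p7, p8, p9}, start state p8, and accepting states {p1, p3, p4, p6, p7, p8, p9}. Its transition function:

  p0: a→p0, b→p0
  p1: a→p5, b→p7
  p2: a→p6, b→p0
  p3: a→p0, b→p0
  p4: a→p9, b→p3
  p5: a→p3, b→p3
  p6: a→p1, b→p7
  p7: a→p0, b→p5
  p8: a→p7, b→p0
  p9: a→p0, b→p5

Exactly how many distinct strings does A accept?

The useful subgraph on states {p3, p5, p7, p8} is acyclic, so L(A) is finite; the longest accepting path visits 4 useful states, giving maximum string length 3.
Counting accepting paths from p8 by length: 1 of length 0, 1 of length 1, 2 of length 3. Total 4.

4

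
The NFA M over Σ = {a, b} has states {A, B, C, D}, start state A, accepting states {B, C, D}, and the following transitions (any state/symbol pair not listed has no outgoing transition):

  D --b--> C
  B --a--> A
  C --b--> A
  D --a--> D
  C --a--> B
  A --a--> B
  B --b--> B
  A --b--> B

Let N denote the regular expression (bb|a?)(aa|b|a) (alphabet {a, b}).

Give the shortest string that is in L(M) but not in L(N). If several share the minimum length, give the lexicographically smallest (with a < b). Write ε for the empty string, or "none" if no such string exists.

bb

The string bb is accepted by M but not by N.
No shorter string lies in the difference, and bb is the lexicographically first length-2 string in L(M) \ L(N).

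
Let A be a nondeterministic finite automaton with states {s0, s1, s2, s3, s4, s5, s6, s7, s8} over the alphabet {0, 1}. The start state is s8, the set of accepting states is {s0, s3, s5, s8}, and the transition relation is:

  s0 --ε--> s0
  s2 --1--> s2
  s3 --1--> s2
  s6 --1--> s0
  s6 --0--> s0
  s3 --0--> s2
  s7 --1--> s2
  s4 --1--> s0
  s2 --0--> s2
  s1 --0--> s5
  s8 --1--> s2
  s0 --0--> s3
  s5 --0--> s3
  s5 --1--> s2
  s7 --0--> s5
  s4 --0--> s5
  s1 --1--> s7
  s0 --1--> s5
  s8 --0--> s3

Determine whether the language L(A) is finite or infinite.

finite

The useful states (reachable from s8 and able to reach an accepting state) are {s3, s8}.
Restricted to these states the transition graph has no cycle, so every accepting path has bounded length and L is finite.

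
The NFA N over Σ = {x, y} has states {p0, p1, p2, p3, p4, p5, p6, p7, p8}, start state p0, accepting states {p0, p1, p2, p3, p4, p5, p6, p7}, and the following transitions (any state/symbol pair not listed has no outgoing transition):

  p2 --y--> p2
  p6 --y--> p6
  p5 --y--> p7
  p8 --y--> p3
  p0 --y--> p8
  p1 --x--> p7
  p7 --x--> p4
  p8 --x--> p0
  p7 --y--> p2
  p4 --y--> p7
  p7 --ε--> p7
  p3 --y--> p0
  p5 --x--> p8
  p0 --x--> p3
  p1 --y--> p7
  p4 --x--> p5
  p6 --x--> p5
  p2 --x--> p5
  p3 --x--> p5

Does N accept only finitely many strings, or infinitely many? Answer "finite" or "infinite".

State p0 is reachable from the start and can reach an accepting state, and it lies on the cycle p0 → p8 → p0.
Traversing that cycle any number of times yields accepted strings of unbounded length, so the language is infinite.

infinite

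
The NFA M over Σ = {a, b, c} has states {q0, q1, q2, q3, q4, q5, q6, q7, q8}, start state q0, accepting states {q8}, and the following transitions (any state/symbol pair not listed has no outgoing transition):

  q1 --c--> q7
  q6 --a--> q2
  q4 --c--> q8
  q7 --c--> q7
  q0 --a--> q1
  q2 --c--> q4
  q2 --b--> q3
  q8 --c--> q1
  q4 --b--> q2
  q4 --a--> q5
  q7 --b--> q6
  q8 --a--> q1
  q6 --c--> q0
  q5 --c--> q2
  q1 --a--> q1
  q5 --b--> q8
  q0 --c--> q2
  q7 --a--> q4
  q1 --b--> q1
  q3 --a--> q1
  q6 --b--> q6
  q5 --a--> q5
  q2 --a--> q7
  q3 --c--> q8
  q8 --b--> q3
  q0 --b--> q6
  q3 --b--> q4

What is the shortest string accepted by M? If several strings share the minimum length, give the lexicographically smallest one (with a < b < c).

A breadth-first search from q0 reaches an accepting state first via the path q0 → q2 → q3 → q8 on input cbc.
No string of length < 3 is accepted (BFS exhausts all shorter strings without reaching an accepting state), and cbc is the lexicographically least accepting string of length 3.

cbc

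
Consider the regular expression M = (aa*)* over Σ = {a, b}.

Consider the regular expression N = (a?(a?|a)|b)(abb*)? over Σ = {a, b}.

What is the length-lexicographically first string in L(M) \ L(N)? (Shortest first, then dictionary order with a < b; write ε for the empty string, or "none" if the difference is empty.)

aaa

The string aaa is accepted by M but not by N.
No shorter string lies in the difference, and aaa is the lexicographically first length-3 string in L(M) \ L(N).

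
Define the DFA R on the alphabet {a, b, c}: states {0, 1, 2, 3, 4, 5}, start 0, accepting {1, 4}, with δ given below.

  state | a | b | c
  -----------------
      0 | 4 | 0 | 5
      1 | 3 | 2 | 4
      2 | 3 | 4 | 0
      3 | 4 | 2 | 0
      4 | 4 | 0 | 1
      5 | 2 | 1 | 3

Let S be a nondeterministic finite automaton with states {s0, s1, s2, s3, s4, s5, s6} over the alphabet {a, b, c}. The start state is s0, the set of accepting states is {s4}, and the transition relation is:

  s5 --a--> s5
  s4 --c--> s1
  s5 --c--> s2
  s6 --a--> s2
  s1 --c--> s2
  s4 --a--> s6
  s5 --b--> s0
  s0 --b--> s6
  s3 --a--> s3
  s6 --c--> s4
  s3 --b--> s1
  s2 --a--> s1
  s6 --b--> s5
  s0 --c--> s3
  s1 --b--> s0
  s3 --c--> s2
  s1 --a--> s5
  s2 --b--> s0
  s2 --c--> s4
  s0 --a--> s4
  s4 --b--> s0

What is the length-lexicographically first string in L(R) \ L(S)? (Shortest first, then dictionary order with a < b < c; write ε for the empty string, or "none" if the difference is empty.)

aa

The string aa is accepted by R but not by S.
No shorter string lies in the difference, and aa is the lexicographically first length-2 string in L(R) \ L(S).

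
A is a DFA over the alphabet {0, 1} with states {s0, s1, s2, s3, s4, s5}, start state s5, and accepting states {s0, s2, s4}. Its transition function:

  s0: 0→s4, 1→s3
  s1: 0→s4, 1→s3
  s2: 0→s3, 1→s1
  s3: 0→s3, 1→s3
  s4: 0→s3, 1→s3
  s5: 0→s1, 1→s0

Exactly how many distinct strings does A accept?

3

The useful subgraph on states {s0, s1, s4, s5} is acyclic, so L(A) is finite; the longest accepting path visits 3 useful states, giving maximum string length 2.
Counting accepting paths from s5 by length: 1 of length 1, 2 of length 2. Total 3.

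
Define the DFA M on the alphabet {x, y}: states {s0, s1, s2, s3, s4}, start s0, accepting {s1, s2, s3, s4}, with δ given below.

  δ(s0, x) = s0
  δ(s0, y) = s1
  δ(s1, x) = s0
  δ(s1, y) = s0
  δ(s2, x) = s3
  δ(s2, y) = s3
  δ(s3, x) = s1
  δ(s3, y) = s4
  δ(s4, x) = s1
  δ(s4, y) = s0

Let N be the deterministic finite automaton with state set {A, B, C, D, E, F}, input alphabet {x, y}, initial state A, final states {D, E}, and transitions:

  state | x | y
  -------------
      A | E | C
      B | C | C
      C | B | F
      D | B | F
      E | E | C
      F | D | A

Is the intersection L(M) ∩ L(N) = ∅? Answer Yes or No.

Yes

Exploring the product automaton M × N from the start pair (s0, A), following both machines on each input symbol, reaches 9 state pairs: (s0, A), (s0, E), (s1, C), (s0, B), (s0, F), (s0, C), (s0, D), (s1, A), (s1, F).
M accepts in {s1, s2, s3, s4} and N accepts in {D, E}; no reachable pair has both components accepting, so no string drives both machines to acceptance simultaneously and L(M) ∩ L(N) = ∅.
So no string is accepted by both, and the intersection is empty.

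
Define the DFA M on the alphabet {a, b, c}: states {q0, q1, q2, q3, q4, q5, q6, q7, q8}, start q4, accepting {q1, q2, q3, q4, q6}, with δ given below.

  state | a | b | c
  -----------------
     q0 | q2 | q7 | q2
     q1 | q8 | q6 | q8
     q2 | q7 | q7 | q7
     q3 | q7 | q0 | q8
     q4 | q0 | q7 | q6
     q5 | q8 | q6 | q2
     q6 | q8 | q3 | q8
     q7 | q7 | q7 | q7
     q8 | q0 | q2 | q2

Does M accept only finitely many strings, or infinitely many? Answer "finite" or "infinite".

finite

The useful states (reachable from q4 and able to reach an accepting state) are {q0, q2, q3, q4, q6, q8}.
Restricted to these states the transition graph has no cycle, so every accepting path has bounded length and L is finite.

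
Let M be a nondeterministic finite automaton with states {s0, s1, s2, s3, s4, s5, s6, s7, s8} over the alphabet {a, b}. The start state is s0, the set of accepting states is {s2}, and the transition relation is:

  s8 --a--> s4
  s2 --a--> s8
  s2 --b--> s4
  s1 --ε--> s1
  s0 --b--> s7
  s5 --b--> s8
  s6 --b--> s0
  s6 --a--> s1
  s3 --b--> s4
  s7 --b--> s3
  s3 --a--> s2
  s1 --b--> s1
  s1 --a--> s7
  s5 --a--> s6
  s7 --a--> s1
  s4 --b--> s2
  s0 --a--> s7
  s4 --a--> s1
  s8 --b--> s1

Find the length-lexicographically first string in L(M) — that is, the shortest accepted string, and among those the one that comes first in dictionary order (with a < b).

aba

A breadth-first search from s0 reaches an accepting state first via the path s0 → s7 → s3 → s2 on input aba.
No string of length < 3 is accepted (BFS exhausts all shorter strings without reaching an accepting state), and aba is the lexicographically least accepting string of length 3.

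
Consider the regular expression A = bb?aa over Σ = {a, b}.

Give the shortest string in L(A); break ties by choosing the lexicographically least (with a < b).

By inspection of the expression, no string of length less than 3 matches, and baa is the lexicographically first match of length 3.

baa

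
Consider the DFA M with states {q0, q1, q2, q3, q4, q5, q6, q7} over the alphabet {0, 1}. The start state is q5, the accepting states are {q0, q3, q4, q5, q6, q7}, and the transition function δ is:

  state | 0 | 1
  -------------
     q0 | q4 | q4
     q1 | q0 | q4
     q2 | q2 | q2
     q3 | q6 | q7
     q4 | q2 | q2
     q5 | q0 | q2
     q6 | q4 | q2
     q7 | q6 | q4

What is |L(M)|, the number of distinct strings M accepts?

4

The useful subgraph on states {q0, q4, q5} is acyclic, so L(M) is finite; the longest accepting path visits 3 useful states, giving maximum string length 2.
Counting accepting paths from q5 by length: 1 of length 0, 1 of length 1, 2 of length 2. Total 4.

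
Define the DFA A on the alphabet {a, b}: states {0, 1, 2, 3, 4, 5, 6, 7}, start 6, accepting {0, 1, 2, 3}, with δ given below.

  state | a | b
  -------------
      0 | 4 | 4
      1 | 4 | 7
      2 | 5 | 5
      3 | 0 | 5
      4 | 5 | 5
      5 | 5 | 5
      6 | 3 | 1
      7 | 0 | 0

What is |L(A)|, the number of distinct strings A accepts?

5

The useful subgraph on states {0, 1, 3, 6, 7} is acyclic, so L(A) is finite; the longest accepting path visits 4 useful states, giving maximum string length 3.
Counting accepting paths from 6 by length: 2 of length 1, 1 of length 2, 2 of length 3. Total 5.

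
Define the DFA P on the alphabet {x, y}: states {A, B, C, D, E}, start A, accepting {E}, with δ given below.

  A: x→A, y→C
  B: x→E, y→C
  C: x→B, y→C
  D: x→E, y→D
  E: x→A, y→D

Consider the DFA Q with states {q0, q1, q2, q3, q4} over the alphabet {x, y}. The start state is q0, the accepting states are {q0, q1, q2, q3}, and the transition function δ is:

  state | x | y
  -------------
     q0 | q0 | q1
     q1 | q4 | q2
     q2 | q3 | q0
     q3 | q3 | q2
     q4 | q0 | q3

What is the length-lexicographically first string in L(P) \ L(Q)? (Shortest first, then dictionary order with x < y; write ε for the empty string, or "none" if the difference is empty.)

The string yxxyx is accepted by P but not by Q.
No shorter string lies in the difference, and yxxyx is the lexicographically first length-5 string in L(P) \ L(Q).

yxxyx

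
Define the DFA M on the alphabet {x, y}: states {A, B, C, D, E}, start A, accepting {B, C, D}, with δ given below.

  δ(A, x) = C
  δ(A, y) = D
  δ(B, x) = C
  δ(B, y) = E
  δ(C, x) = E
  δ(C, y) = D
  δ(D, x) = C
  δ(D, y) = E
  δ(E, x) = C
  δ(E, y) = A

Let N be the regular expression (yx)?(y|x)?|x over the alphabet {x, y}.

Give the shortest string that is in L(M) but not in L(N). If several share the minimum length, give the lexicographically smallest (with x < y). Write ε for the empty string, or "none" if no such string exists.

The string xy is accepted by M but not by N.
No shorter string lies in the difference, and xy is the lexicographically first length-2 string in L(M) \ L(N).

xy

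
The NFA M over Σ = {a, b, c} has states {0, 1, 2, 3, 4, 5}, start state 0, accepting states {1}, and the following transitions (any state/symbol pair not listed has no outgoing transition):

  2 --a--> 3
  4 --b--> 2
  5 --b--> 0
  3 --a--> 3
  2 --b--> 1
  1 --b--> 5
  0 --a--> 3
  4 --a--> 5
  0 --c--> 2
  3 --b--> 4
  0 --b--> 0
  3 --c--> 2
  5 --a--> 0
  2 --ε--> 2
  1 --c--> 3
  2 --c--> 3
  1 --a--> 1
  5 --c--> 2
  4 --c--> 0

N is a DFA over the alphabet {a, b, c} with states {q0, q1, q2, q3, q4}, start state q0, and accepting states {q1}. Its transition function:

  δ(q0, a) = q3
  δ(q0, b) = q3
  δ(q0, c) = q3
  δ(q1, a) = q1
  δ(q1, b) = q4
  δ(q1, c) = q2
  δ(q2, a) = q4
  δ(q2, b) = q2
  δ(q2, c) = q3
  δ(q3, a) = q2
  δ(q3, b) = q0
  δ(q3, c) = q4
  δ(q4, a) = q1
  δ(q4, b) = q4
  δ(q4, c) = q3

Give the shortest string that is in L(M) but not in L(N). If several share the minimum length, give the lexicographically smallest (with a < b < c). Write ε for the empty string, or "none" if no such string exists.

The string cb is accepted by M but not by N.
No shorter string lies in the difference, and cb is the lexicographically first length-2 string in L(M) \ L(N).

cb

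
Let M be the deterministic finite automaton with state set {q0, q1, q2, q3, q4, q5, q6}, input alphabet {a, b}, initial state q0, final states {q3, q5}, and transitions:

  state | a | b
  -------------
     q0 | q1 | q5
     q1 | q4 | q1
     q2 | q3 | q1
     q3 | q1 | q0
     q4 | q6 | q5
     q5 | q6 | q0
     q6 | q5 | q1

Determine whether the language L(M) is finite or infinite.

State q1 is reachable from the start and can reach an accepting state, and it lies on the cycle q1 → q1.
Traversing that cycle any number of times yields accepted strings of unbounded length, so the language is infinite.

infinite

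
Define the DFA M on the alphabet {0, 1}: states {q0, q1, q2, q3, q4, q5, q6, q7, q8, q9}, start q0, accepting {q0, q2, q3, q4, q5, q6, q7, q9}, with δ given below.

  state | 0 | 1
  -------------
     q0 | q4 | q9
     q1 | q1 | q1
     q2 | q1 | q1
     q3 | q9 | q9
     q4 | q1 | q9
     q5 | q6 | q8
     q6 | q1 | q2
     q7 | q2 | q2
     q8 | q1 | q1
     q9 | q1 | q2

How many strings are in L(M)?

The useful subgraph on states {q0, q2, q4, q9} is acyclic, so L(M) is finite; the longest accepting path visits 4 useful states, giving maximum string length 3.
Counting accepting paths from q0 by length: 1 of length 0, 2 of length 1, 2 of length 2, 1 of length 3. Total 6.

6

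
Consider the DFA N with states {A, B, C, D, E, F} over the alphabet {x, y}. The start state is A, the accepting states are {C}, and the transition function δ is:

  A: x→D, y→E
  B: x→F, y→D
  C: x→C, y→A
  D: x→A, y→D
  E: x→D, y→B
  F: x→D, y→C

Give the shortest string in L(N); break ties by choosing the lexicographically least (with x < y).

A breadth-first search from A reaches an accepting state first via the path A → E → B → F → C on input yyxy.
No string of length < 4 is accepted (BFS exhausts all shorter strings without reaching an accepting state), and yyxy is the lexicographically least accepting string of length 4.

yyxy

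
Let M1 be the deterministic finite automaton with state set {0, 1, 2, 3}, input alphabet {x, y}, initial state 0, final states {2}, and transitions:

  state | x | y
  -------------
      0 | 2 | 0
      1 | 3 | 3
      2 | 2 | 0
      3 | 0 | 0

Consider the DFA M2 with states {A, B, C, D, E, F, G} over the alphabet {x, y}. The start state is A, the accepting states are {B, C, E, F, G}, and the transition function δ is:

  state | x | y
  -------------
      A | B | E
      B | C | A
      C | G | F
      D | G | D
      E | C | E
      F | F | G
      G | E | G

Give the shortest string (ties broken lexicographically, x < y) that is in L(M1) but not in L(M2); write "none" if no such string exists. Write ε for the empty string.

Exploring the product automaton M1 × M2 from the start pair (0, A), following both machines on each input symbol, reaches 9 state pairs: (0, A), (2, B), (0, E), (2, C), (2, G), (0, F), (2, E), (0, G), (2, F).
M1 accepts in {2} and M2 accepts in {B, C, E, F, G}. The reachable pairs whose M1-component is accepting are (2, B), (2, C), (2, G), (2, E), (2, F); in each of them the M2-component is accepting too, so the product for L(M1) \ L(M2) (M1-component accepting, M2-component rejecting) has no reachable accepting pair and the difference is empty.
So every string accepted by M1 is also accepted by M2: L(M1) \ L(M2) = ∅ and there is no such string.

none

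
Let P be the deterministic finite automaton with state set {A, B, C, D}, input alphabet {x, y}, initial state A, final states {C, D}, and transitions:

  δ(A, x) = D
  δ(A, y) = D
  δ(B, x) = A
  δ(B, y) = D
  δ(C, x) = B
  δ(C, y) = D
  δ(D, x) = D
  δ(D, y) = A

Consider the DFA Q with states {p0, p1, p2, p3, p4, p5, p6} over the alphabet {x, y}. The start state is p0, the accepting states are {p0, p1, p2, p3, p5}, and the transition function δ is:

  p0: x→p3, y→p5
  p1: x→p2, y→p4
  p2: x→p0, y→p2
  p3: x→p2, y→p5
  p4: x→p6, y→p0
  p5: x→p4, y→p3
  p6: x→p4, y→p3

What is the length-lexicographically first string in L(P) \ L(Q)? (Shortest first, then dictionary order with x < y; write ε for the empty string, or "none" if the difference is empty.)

The string yx is accepted by P but not by Q.
No shorter string lies in the difference, and yx is the lexicographically first length-2 string in L(P) \ L(Q).

yx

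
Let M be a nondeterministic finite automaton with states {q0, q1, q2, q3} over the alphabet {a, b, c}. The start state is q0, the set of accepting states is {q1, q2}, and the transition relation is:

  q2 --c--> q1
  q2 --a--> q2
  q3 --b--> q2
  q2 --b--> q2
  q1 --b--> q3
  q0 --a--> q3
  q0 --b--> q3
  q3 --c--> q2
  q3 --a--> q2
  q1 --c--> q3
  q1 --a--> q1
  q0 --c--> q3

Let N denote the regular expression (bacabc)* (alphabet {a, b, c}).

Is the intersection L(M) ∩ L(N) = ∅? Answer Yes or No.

No

The string bacabc is accepted by both M and N.
Hence L(M) ∩ L(N) ≠ ∅.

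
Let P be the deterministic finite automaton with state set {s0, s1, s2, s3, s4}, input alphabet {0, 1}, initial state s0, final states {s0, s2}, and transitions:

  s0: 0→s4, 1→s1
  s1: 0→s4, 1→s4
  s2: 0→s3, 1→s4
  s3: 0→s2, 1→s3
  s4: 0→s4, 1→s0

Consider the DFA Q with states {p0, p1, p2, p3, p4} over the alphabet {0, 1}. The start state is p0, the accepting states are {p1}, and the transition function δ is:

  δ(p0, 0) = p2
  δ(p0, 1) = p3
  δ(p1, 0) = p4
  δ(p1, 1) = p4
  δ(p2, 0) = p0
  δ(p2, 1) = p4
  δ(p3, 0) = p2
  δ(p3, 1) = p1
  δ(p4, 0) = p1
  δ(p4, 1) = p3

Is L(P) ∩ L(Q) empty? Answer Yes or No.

Yes

Exploring the product automaton P × Q from the start pair (s0, p0), following both machines on each input symbol, reaches 9 state pairs: (s0, p0), (s4, p2), (s1, p3), (s4, p0), (s0, p4), (s4, p1), (s0, p3), (s4, p4), (s1, p1).
P accepts in {s0, s2} and Q accepts in {p1}; no reachable pair has both components accepting, so no string drives both machines to acceptance simultaneously and L(P) ∩ L(Q) = ∅.
So no string is accepted by both, and the intersection is empty.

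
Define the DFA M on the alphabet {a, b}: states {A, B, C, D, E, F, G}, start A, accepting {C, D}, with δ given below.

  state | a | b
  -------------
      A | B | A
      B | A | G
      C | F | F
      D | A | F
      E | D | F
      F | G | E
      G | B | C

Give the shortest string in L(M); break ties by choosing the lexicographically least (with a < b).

A breadth-first search from A reaches an accepting state first via the path A → B → G → C on input abb.
No string of length < 3 is accepted (BFS exhausts all shorter strings without reaching an accepting state), and abb is the lexicographically least accepting string of length 3.

abb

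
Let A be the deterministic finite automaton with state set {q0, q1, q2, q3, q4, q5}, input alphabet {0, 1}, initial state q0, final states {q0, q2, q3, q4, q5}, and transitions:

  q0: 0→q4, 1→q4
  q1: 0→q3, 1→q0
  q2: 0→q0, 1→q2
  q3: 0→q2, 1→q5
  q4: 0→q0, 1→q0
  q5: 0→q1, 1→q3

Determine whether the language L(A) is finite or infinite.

State q0 is reachable from the start and can reach an accepting state, and it lies on the cycle q0 → q4 → q0.
Traversing that cycle any number of times yields accepted strings of unbounded length, so the language is infinite.

infinite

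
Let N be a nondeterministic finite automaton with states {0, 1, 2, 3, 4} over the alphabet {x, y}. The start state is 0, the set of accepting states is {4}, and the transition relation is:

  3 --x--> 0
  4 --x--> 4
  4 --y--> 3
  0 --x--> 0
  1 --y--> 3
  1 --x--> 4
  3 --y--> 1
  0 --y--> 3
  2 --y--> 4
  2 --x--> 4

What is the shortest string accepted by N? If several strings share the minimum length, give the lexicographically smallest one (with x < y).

yyx

A breadth-first search from 0 reaches an accepting state first via the path 0 → 3 → 1 → 4 on input yyx.
No string of length < 3 is accepted (BFS exhausts all shorter strings without reaching an accepting state), and yyx is the lexicographically least accepting string of length 3.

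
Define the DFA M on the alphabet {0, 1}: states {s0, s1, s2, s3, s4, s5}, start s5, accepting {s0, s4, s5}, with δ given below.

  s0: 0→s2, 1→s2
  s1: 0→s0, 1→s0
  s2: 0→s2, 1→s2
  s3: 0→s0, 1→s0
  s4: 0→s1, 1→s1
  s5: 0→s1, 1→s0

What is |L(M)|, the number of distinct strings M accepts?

4

The useful subgraph on states {s0, s1, s5} is acyclic, so L(M) is finite; the longest accepting path visits 3 useful states, giving maximum string length 2.
Counting accepting paths from s5 by length: 1 of length 0, 1 of length 1, 2 of length 2. Total 4.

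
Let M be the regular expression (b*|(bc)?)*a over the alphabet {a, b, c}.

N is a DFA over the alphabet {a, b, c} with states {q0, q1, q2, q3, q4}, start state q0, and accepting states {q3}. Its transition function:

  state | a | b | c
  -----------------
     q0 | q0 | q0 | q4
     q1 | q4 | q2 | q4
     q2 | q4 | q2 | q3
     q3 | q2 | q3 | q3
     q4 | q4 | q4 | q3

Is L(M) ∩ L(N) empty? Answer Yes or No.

Converting the expression M to a DFA (subset construction, then merging equivalent states) gives the minimal DFA with states {m0, m1, m2, m3}, start state m0, accepting states {m1} and transitions m0: a→m1, b→m2, c→m3; m1: a→m3, b→m3, c→m3; m2: a→m1, b→m2, c→m0; m3: a→m3, b→m3, c→m3.
Exploring the product automaton M × N from the start pair (m0, q0), following both machines on each input symbol, reaches 13 state pairs: (m0, q0), (m1, q0), (m2, q0), (m3, q4), (m3, q0), (m0, q4), (m3, q3), (m1, q4), (m2, q4), (m3, q2), (m0, q3), (m1, q2), (m2, q3).
M accepts in {m1} and N accepts in {q3}; no reachable pair has both components accepting, so no string drives both machines to acceptance simultaneously and L(M) ∩ L(N) = ∅.
So no string is accepted by both, and the intersection is empty.

Yes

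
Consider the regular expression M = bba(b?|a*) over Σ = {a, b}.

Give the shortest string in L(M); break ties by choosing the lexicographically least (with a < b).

By inspection of the expression, no string of length less than 3 matches, and bba is the lexicographically first match of length 3.

bba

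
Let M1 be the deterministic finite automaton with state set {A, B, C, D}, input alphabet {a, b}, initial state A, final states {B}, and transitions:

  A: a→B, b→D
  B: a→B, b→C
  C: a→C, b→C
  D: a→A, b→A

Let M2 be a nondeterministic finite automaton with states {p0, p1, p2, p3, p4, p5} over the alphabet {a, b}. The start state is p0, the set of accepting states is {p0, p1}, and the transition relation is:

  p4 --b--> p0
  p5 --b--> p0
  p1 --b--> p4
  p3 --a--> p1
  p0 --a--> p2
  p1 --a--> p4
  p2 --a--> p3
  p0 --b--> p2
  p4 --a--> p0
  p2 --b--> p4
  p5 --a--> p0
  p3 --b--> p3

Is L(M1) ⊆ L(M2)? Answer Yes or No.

No

The string a is in L(M1) but not in L(M2).
So L(M1) ⊄ L(M2).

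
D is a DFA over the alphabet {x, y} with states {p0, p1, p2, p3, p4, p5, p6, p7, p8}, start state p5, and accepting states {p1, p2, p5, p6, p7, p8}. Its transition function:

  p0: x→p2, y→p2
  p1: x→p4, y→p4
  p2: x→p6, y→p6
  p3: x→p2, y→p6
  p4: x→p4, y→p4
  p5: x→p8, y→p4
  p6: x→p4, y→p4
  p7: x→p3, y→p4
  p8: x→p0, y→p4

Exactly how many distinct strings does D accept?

The useful subgraph on states {p0, p2, p5, p6, p8} is acyclic, so L(D) is finite; the longest accepting path visits 5 useful states, giving maximum string length 4.
Counting accepting paths from p5 by length: 1 of length 0, 1 of length 1, 2 of length 3, 4 of length 4. Total 8.

8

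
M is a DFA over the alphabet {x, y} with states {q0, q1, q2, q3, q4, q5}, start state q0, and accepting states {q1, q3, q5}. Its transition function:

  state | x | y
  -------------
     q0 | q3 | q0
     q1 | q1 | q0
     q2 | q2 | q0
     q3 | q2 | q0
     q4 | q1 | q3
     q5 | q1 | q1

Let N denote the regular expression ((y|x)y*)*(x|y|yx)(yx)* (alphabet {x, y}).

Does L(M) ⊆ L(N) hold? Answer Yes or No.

Converting the expression N to a DFA (subset construction, then merging equivalent states) gives the minimal DFA with states {n0, n1}, start state n0, accepting states {n1} and transitions n0: x→n1, y→n1; n1: x→n1, y→n1.
Exploring the product automaton M × N from the start pair (q0, n0), following both machines on each input symbol, reaches 4 state pairs: (q0, n0), (q3, n1), (q0, n1), (q2, n1).
M accepts in {q1, q3, q5} and N accepts in {n1}. The reachable pairs whose M-component is accepting are (q3, n1); in each of them the N-component is accepting too, so the product for L(M) \ L(N) (M-component accepting, N-component rejecting) has no reachable accepting pair and the difference is empty.
Hence every string in L(M) is also in L(N).

Yes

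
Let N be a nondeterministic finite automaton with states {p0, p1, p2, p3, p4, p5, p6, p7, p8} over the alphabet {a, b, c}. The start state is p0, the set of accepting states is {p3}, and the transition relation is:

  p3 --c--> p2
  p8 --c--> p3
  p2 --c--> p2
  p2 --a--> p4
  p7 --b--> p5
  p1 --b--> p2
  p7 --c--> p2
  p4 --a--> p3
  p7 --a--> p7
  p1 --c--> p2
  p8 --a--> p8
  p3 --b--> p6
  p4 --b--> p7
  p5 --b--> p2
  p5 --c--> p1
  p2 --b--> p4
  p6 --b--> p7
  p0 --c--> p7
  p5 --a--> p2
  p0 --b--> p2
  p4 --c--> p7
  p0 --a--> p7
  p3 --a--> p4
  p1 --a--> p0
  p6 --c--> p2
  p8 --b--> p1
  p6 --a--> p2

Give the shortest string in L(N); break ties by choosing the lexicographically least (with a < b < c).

A breadth-first search from p0 reaches an accepting state first via the path p0 → p2 → p4 → p3 on input baa.
No string of length < 3 is accepted (BFS exhausts all shorter strings without reaching an accepting state), and baa is the lexicographically least accepting string of length 3.

baa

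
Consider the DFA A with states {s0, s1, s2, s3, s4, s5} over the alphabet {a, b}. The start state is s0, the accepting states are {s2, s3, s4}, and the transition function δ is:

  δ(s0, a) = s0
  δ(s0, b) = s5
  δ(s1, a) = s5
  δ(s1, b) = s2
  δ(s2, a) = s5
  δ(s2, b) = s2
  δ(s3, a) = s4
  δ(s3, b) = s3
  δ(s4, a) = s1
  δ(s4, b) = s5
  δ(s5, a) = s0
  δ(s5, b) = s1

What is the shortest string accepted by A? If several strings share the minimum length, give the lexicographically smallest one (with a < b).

A breadth-first search from s0 reaches an accepting state first via the path s0 → s5 → s1 → s2 on input bbb.
No string of length < 3 is accepted (BFS exhausts all shorter strings without reaching an accepting state), and bbb is the lexicographically least accepting string of length 3.

bbb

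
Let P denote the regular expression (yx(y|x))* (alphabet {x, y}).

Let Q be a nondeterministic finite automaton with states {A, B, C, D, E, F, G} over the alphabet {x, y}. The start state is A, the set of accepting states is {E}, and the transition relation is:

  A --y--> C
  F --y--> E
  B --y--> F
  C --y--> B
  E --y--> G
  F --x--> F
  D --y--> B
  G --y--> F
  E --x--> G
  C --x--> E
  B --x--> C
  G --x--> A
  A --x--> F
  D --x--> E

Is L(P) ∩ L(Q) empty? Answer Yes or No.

No

The string yxxyxy is accepted by both P and Q.
Hence L(P) ∩ L(Q) ≠ ∅.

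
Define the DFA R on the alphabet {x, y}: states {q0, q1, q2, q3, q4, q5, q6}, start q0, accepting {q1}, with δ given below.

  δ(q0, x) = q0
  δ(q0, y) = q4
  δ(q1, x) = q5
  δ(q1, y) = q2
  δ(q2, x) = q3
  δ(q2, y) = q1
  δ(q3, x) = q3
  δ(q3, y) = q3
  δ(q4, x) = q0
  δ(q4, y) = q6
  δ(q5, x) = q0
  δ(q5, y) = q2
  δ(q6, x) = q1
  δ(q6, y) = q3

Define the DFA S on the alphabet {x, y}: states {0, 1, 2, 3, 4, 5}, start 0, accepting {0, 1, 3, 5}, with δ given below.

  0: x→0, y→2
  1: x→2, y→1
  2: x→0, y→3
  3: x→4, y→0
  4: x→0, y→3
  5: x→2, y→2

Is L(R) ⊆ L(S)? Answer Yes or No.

The string yyx is in L(R) but not in L(S).
So L(R) ⊄ L(S).

No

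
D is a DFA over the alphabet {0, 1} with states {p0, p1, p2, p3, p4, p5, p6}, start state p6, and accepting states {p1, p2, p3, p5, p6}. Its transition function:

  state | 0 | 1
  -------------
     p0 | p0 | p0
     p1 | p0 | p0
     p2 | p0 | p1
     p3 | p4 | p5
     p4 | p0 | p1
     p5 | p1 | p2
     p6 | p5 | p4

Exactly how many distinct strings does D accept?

6

The useful subgraph on states {p1, p2, p4, p5, p6} is acyclic, so L(D) is finite; the longest accepting path visits 4 useful states, giving maximum string length 3.
Counting accepting paths from p6 by length: 1 of length 0, 1 of length 1, 3 of length 2, 1 of length 3. Total 6.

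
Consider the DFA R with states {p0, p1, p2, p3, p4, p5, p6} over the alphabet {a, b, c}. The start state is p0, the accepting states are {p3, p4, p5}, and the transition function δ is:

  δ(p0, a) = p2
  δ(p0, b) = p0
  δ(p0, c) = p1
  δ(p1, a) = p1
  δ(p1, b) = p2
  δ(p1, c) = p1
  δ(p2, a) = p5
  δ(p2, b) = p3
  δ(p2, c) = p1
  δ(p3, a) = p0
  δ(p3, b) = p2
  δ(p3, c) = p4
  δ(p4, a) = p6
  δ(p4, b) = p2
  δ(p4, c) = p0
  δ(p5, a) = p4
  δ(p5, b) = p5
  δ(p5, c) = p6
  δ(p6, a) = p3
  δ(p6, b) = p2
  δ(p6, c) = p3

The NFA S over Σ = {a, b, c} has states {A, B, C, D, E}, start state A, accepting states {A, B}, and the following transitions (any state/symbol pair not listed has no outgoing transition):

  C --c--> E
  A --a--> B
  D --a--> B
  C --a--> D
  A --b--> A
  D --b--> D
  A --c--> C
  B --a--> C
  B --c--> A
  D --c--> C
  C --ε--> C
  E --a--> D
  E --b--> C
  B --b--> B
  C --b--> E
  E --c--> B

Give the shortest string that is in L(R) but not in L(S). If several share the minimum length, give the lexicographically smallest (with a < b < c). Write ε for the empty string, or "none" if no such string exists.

The string aa is accepted by R but not by S.
No shorter string lies in the difference, and aa is the lexicographically first length-2 string in L(R) \ L(S).

aa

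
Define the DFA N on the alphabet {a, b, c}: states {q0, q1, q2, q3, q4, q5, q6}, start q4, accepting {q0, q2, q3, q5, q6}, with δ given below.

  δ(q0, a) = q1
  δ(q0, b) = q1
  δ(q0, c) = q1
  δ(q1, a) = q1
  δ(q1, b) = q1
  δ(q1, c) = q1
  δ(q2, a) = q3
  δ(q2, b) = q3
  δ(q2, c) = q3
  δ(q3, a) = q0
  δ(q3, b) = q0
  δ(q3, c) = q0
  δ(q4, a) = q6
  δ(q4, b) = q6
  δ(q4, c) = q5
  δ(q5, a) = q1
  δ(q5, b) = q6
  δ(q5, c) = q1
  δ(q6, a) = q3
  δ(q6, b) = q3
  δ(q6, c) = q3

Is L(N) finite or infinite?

finite

The useful states (reachable from q4 and able to reach an accepting state) are {q0, q3, q4, q5, q6}.
Restricted to these states the transition graph has no cycle, so every accepting path has bounded length and L is finite.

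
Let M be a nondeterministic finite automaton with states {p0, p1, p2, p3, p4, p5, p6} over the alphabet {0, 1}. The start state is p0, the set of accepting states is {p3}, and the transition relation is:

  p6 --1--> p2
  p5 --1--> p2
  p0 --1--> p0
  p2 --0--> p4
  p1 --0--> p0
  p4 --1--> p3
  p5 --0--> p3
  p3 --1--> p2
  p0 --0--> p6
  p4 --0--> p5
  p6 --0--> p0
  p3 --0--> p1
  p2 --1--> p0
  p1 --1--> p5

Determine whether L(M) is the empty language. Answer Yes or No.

No

The string 0101 is accepted: the run p0 → p6 → p2 → p4 → p3 ends in the accepting state p3.
Since at least one string is accepted, L(M) is not empty.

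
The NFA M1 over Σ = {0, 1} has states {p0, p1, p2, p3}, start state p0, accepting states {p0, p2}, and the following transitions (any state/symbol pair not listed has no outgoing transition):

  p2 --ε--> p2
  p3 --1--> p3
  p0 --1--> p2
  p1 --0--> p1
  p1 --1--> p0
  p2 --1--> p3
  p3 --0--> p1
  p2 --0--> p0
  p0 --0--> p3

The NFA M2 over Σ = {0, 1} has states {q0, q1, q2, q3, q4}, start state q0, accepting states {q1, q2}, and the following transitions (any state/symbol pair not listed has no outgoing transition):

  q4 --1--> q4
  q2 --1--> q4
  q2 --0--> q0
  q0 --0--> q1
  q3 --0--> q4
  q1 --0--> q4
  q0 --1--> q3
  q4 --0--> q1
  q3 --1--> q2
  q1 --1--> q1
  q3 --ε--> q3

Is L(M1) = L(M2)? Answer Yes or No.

No

The empty string ε is accepted by M1 but rejected by M2.
So L(M1) ≠ L(M2).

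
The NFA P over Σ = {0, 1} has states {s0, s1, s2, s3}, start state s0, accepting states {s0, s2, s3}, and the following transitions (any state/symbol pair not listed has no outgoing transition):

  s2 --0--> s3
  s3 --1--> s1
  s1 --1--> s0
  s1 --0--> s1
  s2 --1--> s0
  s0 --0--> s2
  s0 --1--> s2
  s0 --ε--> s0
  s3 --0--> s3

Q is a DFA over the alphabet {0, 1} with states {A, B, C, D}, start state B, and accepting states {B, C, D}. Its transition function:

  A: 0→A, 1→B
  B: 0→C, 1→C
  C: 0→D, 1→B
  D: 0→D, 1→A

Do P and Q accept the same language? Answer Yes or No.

Exploring the product automaton P × Q from the start pair (s0, B), following both machines on each input symbol, reaches 4 state pairs: (s0, B), (s2, C), (s3, D), (s1, A).
P accepts in {s0, s2, s3} and Q accepts in {B, C, D}. In every reachable pair the two components are either both accepting — (s0, B), (s2, C), (s3, D) — or both non-accepting, so no string is accepted by exactly one of the machines: L(P) \ L(Q) and L(Q) \ L(P) are both empty.
Hence every string is accepted by P iff it is accepted by Q, and the two languages coincide.

Yes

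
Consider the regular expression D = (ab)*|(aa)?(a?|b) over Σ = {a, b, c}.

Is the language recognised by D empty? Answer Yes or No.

No

The empty string ε matches the expression, so it belongs to L(D).
Since L(D) contains at least one string, it is not empty.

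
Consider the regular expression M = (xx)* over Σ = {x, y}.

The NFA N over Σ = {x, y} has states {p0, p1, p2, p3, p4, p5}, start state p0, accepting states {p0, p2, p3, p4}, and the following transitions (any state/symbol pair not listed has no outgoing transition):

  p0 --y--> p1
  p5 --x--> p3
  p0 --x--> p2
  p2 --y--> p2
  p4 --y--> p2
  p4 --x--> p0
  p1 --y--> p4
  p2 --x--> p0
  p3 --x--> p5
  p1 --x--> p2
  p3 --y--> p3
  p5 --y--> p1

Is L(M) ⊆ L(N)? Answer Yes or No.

Converting the expression M to a DFA (subset construction, then merging equivalent states) gives the minimal DFA with states {m0, m1, m2}, start state m0, accepting states {m0} and transitions m0: x→m1, y→m2; m1: x→m0, y→m2; m2: x→m2, y→m2.
Exploring the product automaton M × N from the start pair (m0, p0), following both machines on each input symbol, reaches 6 state pairs: (m0, p0), (m1, p2), (m2, p1), (m2, p2), (m2, p4), (m2, p0).
M accepts in {m0} and N accepts in {p0, p2, p3, p4}. The reachable pairs whose M-component is accepting are (m0, p0); in each of them the N-component is accepting too, so the product for L(M) \ L(N) (M-component accepting, N-component rejecting) has no reachable accepting pair and the difference is empty.
Hence every string in L(M) is also in L(N).

Yes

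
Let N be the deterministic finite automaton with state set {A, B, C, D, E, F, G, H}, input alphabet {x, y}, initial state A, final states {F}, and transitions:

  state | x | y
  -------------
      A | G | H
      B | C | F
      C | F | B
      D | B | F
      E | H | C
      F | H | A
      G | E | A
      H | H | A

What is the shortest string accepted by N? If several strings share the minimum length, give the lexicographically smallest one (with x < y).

A breadth-first search from A reaches an accepting state first via the path A → G → E → C → F on input xxyx.
No string of length < 4 is accepted (BFS exhausts all shorter strings without reaching an accepting state), and xxyx is the lexicographically least accepting string of length 4.

xxyx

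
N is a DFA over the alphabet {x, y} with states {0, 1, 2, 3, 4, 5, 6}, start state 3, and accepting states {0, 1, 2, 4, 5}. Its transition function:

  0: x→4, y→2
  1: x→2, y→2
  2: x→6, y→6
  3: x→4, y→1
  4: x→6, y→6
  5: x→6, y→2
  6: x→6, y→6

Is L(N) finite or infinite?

finite

The useful states (reachable from 3 and able to reach an accepting state) are {1, 2, 3, 4}.
Restricted to these states the transition graph has no cycle, so every accepting path has bounded length and L is finite.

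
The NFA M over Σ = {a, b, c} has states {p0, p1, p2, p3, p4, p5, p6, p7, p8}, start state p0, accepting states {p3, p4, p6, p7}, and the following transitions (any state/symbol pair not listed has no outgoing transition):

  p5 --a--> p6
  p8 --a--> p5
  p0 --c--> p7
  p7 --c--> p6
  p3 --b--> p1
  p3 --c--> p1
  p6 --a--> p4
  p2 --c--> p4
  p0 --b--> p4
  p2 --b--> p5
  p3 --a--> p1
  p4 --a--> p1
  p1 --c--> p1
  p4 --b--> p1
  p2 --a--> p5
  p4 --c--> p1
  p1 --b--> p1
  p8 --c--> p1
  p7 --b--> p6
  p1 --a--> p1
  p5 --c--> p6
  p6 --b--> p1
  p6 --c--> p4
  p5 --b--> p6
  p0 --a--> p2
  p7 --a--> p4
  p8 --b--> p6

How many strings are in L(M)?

28

The useful subgraph on states {p0, p2, p4, p5, p6, p7} is acyclic, so L(M) is finite; the longest accepting path visits 5 useful states, giving maximum string length 4.
Counting accepting paths from p0 by length: 2 of length 1, 4 of length 2, 10 of length 3, 12 of length 4. Total 28.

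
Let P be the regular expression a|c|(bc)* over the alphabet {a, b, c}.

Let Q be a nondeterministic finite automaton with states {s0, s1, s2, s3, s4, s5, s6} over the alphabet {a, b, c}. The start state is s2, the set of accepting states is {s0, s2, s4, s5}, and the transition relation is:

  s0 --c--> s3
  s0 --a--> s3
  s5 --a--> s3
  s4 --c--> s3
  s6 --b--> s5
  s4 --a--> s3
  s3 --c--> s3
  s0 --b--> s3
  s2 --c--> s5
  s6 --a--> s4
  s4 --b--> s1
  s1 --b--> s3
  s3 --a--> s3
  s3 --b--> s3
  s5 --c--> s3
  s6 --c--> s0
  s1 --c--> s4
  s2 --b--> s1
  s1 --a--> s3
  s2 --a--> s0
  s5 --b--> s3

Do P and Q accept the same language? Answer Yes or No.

Yes

Converting the expression P to a DFA (subset construction, then merging equivalent states) gives the minimal DFA with states {p0, p1, p2, p3, p4}, start state p0, accepting states {p0, p1, p4} and transitions p0: a→p1, b→p2, c→p1; p1: a→p3, b→p3, c→p3; p2: a→p3, b→p3, c→p4; p3: a→p3, b→p3, c→p3; p4: a→p3, b→p2, c→p3.
Exploring the product automaton P × Q from the start pair (p0, s2), following both machines on each input symbol, reaches 6 state pairs: (p0, s2), (p1, s0), (p2, s1), (p1, s5), (p3, s3), (p4, s4).
P accepts in {p0, p1, p4} and Q accepts in {s0, s2, s4, s5}. In every reachable pair the two components are either both accepting — (p0, s2), (p1, s0), (p1, s5), (p4, s4) — or both non-accepting, so no string is accepted by exactly one of the machines: L(P) \ L(Q) and L(Q) \ L(P) are both empty.
Hence every string is accepted by P iff it is accepted by Q, and the two languages coincide.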